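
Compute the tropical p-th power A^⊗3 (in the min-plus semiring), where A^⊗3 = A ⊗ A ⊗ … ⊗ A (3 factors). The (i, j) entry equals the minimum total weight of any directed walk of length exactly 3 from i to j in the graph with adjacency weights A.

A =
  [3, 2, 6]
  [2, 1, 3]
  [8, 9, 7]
A^⊗3 =
  [5, 4, 6]
  [4, 3, 5]
  [12, 11, 13]

Each entry (A^⊗3)_ij equals the minimum over all length-3 walks i = v_0 → v_1 → … → v_3 = j of Σ_t A[v_t][v_{t+1}]. For example, for (i, j) = (0, 2) we minimise over 9 possible intermediate vertex sequences; the minimum is 6, attained along the walk 0 → 1 → 1 → 2.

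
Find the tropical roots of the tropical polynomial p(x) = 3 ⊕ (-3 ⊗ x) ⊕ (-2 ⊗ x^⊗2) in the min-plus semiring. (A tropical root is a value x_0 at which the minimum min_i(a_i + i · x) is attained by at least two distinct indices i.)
Roots: {-1, 6}

Each tropical root is a break point of the lower envelope of the lines y = a_i + i · x (there are 3 lines, with slopes 0, 1, ..., 2). Only the lines that attain the minimum somewhere contribute to roots; other lines are dominated. Here the surviving (envelope) indices are i = 2, i = 1, i = 0.
Intersections between consecutive envelope lines give the roots: for adjacent envelope indices i < j the intersection is x = (a_i − a_j) / (j − i). Reading off the sorted break points: {-1, 6}.
Verification: at each break x_0, at least two indices attain the minimum of min_i(a_i + i · x_0).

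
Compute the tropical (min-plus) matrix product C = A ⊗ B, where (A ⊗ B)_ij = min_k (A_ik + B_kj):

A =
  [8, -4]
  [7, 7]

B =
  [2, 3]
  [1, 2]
A ⊗ B =
  [-3, -2]
  [8, 9]

Apply the min-plus product entry-by-entry:
  C[0][0] = min over k of (A[0][0] + B[0][0] = 8 + 2 = 10, A[0][1] + B[1][0] = -4 + 1 = -3) = -3 (attained at k = 1)
  C[0][1] = min over k of (A[0][0] + B[0][1] = 8 + 3 = 11, A[0][1] + B[1][1] = -4 + 2 = -2) = -2 (attained at k = 1)
  C[1][0] = min over k of (A[1][0] + B[0][0] = 7 + 2 = 9, A[1][1] + B[1][0] = 7 + 1 = 8) = 8 (attained at k = 1)
  C[1][1] = min over k of (A[1][0] + B[0][1] = 7 + 3 = 10, A[1][1] + B[1][1] = 7 + 2 = 9) = 9 (attained at k = 1)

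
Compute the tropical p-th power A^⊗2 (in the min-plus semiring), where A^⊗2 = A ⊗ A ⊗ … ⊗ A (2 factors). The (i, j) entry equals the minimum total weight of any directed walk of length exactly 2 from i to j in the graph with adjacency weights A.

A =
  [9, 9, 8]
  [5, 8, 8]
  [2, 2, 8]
A^⊗2 =
  [10, 10, 16]
  [10, 10, 13]
  [7, 10, 10]

Each entry (A^⊗2)_ij equals the minimum over all length-2 walks i = v_0 → v_1 → … → v_2 = j of Σ_t A[v_t][v_{t+1}]. For example, for (i, j) = (0, 2) we minimise over 3 possible intermediate vertex sequences; the minimum is 16, attained along the walk 0 → 2 → 2.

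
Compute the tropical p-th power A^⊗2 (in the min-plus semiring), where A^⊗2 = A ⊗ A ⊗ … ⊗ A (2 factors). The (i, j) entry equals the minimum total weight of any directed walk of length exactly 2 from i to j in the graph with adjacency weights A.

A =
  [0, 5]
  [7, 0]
A^⊗2 =
  [0, 5]
  [7, 0]

Each entry (A^⊗2)_ij equals the minimum over all length-2 walks i = v_0 → v_1 → … → v_2 = j of Σ_t A[v_t][v_{t+1}]. For example, for (i, j) = (0, 1) we minimise over 2 possible intermediate vertex sequences; the minimum is 5, attained along the walk 0 → 0 → 1.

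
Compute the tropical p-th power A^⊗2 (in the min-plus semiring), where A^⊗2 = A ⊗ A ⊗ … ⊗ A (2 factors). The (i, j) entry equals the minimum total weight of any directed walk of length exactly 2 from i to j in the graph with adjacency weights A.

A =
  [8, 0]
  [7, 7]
A^⊗2 =
  [7, 7]
  [14, 7]

Each entry (A^⊗2)_ij equals the minimum over all length-2 walks i = v_0 → v_1 → … → v_2 = j of Σ_t A[v_t][v_{t+1}]. For example, for (i, j) = (0, 1) we minimise over 2 possible intermediate vertex sequences; the minimum is 7, attained along the walk 0 → 1 → 1.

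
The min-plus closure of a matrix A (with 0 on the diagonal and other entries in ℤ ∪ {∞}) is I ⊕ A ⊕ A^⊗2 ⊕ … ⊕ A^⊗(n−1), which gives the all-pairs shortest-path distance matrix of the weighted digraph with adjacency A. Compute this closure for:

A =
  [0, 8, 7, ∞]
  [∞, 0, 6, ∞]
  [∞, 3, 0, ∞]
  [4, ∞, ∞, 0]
Closure =
  [0, 8, 7, ∞]
  [∞, 0, 6, ∞]
  [∞, 3, 0, ∞]
  [4, 12, 11, 0]

This is the Floyd-Warshall all-pairs shortest-path computation. For each intermediate vertex k = 0, 1, …, 3, update dist[i][j] ← min(dist[i][j], dist[i][k] + dist[k][j]). The final matrix gives, for each (i, j), the minimum total weight of any directed path from i to j (possibly empty when i = j).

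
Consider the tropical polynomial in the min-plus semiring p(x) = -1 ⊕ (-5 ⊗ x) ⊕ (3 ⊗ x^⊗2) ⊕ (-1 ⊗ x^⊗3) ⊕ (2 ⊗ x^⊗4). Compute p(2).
p(2) = -3

A tropical monomial a ⊗ x^⊗i evaluates to a + i · x. Evaluating each term at x = 2:
  Term 0 contributes -1 + 0 · 2 = -1
  Term 1 contributes -5 + 1 · 2 = -3
  Term 2 contributes 3 + 2 · 2 = 7
  Term 3 contributes -1 + 3 · 2 = 5
  Term 4 contributes 2 + 4 · 2 = 10
p(2) = ⊕ of these = min[-1, -3, 7, 5, 10] = -3.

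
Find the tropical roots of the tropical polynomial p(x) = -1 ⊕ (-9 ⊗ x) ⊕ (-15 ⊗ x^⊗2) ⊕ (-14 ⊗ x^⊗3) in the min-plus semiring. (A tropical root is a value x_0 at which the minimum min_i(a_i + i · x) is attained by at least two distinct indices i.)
Roots: {-1, 6, 8}

Each tropical root is a break point of the lower envelope of the lines y = a_i + i · x (there are 4 lines, with slopes 0, 1, ..., 3). Only the lines that attain the minimum somewhere contribute to roots; other lines are dominated. Here the surviving (envelope) indices are i = 3, i = 2, i = 1, i = 0.
Intersections between consecutive envelope lines give the roots: for adjacent envelope indices i < j the intersection is x = (a_i − a_j) / (j − i). Reading off the sorted break points: {-1, 6, 8}.
Verification: at each break x_0, at least two indices attain the minimum of min_i(a_i + i · x_0).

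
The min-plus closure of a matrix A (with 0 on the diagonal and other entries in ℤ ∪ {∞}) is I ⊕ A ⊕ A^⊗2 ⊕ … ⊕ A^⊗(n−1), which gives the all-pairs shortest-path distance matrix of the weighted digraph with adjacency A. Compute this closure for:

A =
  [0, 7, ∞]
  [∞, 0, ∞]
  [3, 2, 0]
Closure =
  [0, 7, ∞]
  [∞, 0, ∞]
  [3, 2, 0]

This is the Floyd-Warshall all-pairs shortest-path computation. For each intermediate vertex k = 0, 1, …, 2, update dist[i][j] ← min(dist[i][j], dist[i][k] + dist[k][j]). The final matrix gives, for each (i, j), the minimum total weight of any directed path from i to j (possibly empty when i = j).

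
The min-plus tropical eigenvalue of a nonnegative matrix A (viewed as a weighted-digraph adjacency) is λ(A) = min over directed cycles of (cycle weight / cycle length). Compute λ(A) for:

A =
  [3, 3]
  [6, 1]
λ(A) = 1

Enumerate directed cycles and compute their means (weight / length). Sample:
  cycle 0 → 0: weight = 3, length = 1, mean = 3/1 ≈ 3.000
  cycle 1 → 1: weight = 1, length = 1, mean = 1/1 ≈ 1.000
  cycle 0 → 1 → 0: weight = 9, length = 2, mean = 9/2 ≈ 4.500
  cycle 1 → 0 → 1: weight = 9, length = 2, mean = 9/2 ≈ 4.500
Minimum mean = 1.000, attained e.g. along the cycle 1 → 1 with weight 1 and length 1. So λ(A) = 1/1 = 1.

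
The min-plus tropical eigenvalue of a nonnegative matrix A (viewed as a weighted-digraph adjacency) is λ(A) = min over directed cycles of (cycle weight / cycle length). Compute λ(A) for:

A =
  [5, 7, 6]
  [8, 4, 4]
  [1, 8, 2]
λ(A) = 2

Enumerate directed cycles and compute their means (weight / length). Sample:
  cycle 0 → 0: weight = 5, length = 1, mean = 5/1 ≈ 5.000
  cycle 1 → 1: weight = 4, length = 1, mean = 4/1 ≈ 4.000
  cycle 2 → 2: weight = 2, length = 1, mean = 2/1 ≈ 2.000
  cycle 0 → 1 → 0: weight = 15, length = 2, mean = 15/2 ≈ 7.500
  cycle 0 → 2 → 0: weight = 7, length = 2, mean = 7/2 ≈ 3.500
  cycle 1 → 0 → 1: weight = 15, length = 2, mean = 15/2 ≈ 7.500
Minimum mean = 2.000, attained e.g. along the cycle 2 → 2 with weight 2 and length 1. So λ(A) = 2/1 = 2.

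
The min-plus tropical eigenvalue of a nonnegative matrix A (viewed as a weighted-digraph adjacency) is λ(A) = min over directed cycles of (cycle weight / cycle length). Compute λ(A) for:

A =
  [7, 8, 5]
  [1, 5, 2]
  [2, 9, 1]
λ(A) = 1

Enumerate directed cycles and compute their means (weight / length). Sample:
  cycle 0 → 0: weight = 7, length = 1, mean = 7/1 ≈ 7.000
  cycle 1 → 1: weight = 5, length = 1, mean = 5/1 ≈ 5.000
  cycle 2 → 2: weight = 1, length = 1, mean = 1/1 ≈ 1.000
  cycle 0 → 1 → 0: weight = 9, length = 2, mean = 9/2 ≈ 4.500
  cycle 0 → 2 → 0: weight = 7, length = 2, mean = 7/2 ≈ 3.500
  cycle 1 → 0 → 1: weight = 9, length = 2, mean = 9/2 ≈ 4.500
Minimum mean = 1.000, attained e.g. along the cycle 2 → 2 with weight 1 and length 1. So λ(A) = 1/1 = 1.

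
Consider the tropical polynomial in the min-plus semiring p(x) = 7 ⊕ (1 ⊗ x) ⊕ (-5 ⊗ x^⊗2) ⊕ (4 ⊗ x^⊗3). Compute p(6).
p(6) = 7

A tropical monomial a ⊗ x^⊗i evaluates to a + i · x. Evaluating each term at x = 6:
  Term 0 contributes 7 + 0 · 6 = 7
  Term 1 contributes 1 + 1 · 6 = 7
  Term 2 contributes -5 + 2 · 6 = 7
  Term 3 contributes 4 + 3 · 6 = 22
p(6) = ⊕ of these = min[7, 7, 7, 22] = 7.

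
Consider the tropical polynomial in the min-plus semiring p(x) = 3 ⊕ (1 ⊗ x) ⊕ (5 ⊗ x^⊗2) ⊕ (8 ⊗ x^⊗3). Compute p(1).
p(1) = 2

A tropical monomial a ⊗ x^⊗i evaluates to a + i · x. Evaluating each term at x = 1:
  Term 0 contributes 3 + 0 · 1 = 3
  Term 1 contributes 1 + 1 · 1 = 2
  Term 2 contributes 5 + 2 · 1 = 7
  Term 3 contributes 8 + 3 · 1 = 11
p(1) = ⊕ of these = min[3, 2, 7, 11] = 2.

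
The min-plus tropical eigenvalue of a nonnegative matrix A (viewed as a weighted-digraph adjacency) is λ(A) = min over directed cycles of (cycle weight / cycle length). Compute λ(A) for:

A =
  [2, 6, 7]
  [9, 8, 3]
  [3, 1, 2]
λ(A) = 2

Enumerate directed cycles and compute their means (weight / length). Sample:
  cycle 0 → 0: weight = 2, length = 1, mean = 2/1 ≈ 2.000
  cycle 1 → 1: weight = 8, length = 1, mean = 8/1 ≈ 8.000
  cycle 2 → 2: weight = 2, length = 1, mean = 2/1 ≈ 2.000
  cycle 0 → 1 → 0: weight = 15, length = 2, mean = 15/2 ≈ 7.500
  cycle 0 → 2 → 0: weight = 10, length = 2, mean = 10/2 ≈ 5.000
  cycle 1 → 0 → 1: weight = 15, length = 2, mean = 15/2 ≈ 7.500
Minimum mean = 2.000, attained e.g. along the cycle 0 → 0 with weight 2 and length 1. So λ(A) = 2/1 = 2.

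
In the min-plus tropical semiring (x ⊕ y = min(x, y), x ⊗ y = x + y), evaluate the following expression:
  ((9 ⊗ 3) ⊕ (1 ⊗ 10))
((9 ⊗ 3) ⊕ (1 ⊗ 10)) = 11

Expand innermost to outermost. Recall ⊕ takes the minimum of its arguments and ⊗ takes their sum. Working out the expression ((9 ⊗ 3) ⊕ (1 ⊗ 10)) gives 11.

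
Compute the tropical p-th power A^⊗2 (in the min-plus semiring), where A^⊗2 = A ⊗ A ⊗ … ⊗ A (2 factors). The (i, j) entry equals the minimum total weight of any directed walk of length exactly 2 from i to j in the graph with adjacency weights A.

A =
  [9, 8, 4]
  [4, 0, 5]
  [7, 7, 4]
A^⊗2 =
  [11, 8, 8]
  [4, 0, 5]
  [11, 7, 8]

Each entry (A^⊗2)_ij equals the minimum over all length-2 walks i = v_0 → v_1 → … → v_2 = j of Σ_t A[v_t][v_{t+1}]. For example, for (i, j) = (0, 2) we minimise over 3 possible intermediate vertex sequences; the minimum is 8, attained along the walk 0 → 2 → 2.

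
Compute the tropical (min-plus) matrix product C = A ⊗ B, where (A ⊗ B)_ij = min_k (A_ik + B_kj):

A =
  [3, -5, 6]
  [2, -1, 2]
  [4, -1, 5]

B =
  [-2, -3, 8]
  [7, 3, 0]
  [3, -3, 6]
A ⊗ B =
  [1, -2, -5]
  [0, -1, -1]
  [2, 1, -1]

Apply the min-plus product entry-by-entry:
  C[0][0] = min over k of (A[0][0] + B[0][0] = 3 + -2 = 1, A[0][1] + B[1][0] = -5 + 7 = 2, A[0][2] + B[2][0] = 6 + 3 = 9) = 1 (attained at k = 0)
  C[0][1] = min over k of (A[0][0] + B[0][1] = 3 + -3 = 0, A[0][1] + B[1][1] = -5 + 3 = -2, A[0][2] + B[2][1] = 6 + -3 = 3) = -2 (attained at k = 1)
  C[0][2] = min over k of (A[0][0] + B[0][2] = 3 + 8 = 11, A[0][1] + B[1][2] = -5 + 0 = -5, A[0][2] + B[2][2] = 6 + 6 = 12) = -5 (attained at k = 1)
  C[1][0] = min over k of (A[1][0] + B[0][0] = 2 + -2 = 0, A[1][1] + B[1][0] = -1 + 7 = 6, A[1][2] + B[2][0] = 2 + 3 = 5) = 0 (attained at k = 0)
  C[1][1] = min over k of (A[1][0] + B[0][1] = 2 + -3 = -1, A[1][1] + B[1][1] = -1 + 3 = 2, A[1][2] + B[2][1] = 2 + -3 = -1) = -1 (attained at k = 0)
  C[1][2] = min over k of (A[1][0] + B[0][2] = 2 + 8 = 10, A[1][1] + B[1][2] = -1 + 0 = -1, A[1][2] + B[2][2] = 2 + 6 = 8) = -1 (attained at k = 1)
  C[2][0] = min over k of (A[2][0] + B[0][0] = 4 + -2 = 2, A[2][1] + B[1][0] = -1 + 7 = 6, A[2][2] + B[2][0] = 5 + 3 = 8) = 2 (attained at k = 0)
  C[2][1] = min over k of (A[2][0] + B[0][1] = 4 + -3 = 1, A[2][1] + B[1][1] = -1 + 3 = 2, A[2][2] + B[2][1] = 5 + -3 = 2) = 1 (attained at k = 0)
  C[2][2] = min over k of (A[2][0] + B[0][2] = 4 + 8 = 12, A[2][1] + B[1][2] = -1 + 0 = -1, A[2][2] + B[2][2] = 5 + 6 = 11) = -1 (attained at k = 1)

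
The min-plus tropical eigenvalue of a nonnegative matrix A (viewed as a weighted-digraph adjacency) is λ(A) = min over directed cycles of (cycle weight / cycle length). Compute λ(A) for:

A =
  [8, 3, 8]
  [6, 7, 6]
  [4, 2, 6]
λ(A) = 4

Enumerate directed cycles and compute their means (weight / length). Sample:
  cycle 0 → 0: weight = 8, length = 1, mean = 8/1 ≈ 8.000
  cycle 1 → 1: weight = 7, length = 1, mean = 7/1 ≈ 7.000
  cycle 2 → 2: weight = 6, length = 1, mean = 6/1 ≈ 6.000
  cycle 0 → 1 → 0: weight = 9, length = 2, mean = 9/2 ≈ 4.500
  cycle 0 → 2 → 0: weight = 12, length = 2, mean = 12/2 ≈ 6.000
  cycle 1 → 0 → 1: weight = 9, length = 2, mean = 9/2 ≈ 4.500
Minimum mean = 4.000, attained e.g. along the cycle 1 → 2 → 1 with weight 8 and length 2. So λ(A) = 8/2 = 4.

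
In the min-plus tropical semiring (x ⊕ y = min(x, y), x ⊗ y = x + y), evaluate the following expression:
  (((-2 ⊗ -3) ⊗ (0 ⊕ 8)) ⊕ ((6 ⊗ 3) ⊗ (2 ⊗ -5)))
(((-2 ⊗ -3) ⊗ (0 ⊕ 8)) ⊕ ((6 ⊗ 3) ⊗ (2 ⊗ -5))) = -5

Expand innermost to outermost. Recall ⊕ takes the minimum of its arguments and ⊗ takes their sum. Working out the expression (((-2 ⊗ -3) ⊗ (0 ⊕ 8)) ⊕ ((6 ⊗ 3) ⊗ (2 ⊗ -5))) gives -5.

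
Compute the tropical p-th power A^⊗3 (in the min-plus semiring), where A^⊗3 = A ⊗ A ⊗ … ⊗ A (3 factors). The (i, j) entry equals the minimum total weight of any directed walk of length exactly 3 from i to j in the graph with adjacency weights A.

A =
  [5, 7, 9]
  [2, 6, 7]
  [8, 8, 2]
A^⊗3 =
  [14, 16, 13]
  [11, 14, 11]
  [12, 12, 6]

Each entry (A^⊗3)_ij equals the minimum over all length-3 walks i = v_0 → v_1 → … → v_3 = j of Σ_t A[v_t][v_{t+1}]. For example, for (i, j) = (0, 2) we minimise over 9 possible intermediate vertex sequences; the minimum is 13, attained along the walk 0 → 2 → 2 → 2.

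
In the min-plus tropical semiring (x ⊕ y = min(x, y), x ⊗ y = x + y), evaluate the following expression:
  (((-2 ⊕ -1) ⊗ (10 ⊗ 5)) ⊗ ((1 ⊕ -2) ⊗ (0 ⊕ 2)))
(((-2 ⊕ -1) ⊗ (10 ⊗ 5)) ⊗ ((1 ⊕ -2) ⊗ (0 ⊕ 2))) = 11

Expand innermost to outermost. Recall ⊕ takes the minimum of its arguments and ⊗ takes their sum. Working out the expression (((-2 ⊕ -1) ⊗ (10 ⊗ 5)) ⊗ ((1 ⊕ -2) ⊗ (0 ⊕ 2))) gives 11.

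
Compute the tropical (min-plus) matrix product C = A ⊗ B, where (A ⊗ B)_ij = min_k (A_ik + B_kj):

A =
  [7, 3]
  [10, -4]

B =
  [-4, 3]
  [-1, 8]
A ⊗ B =
  [2, 10]
  [-5, 4]

Apply the min-plus product entry-by-entry:
  C[0][0] = min over k of (A[0][0] + B[0][0] = 7 + -4 = 3, A[0][1] + B[1][0] = 3 + -1 = 2) = 2 (attained at k = 1)
  C[0][1] = min over k of (A[0][0] + B[0][1] = 7 + 3 = 10, A[0][1] + B[1][1] = 3 + 8 = 11) = 10 (attained at k = 0)
  C[1][0] = min over k of (A[1][0] + B[0][0] = 10 + -4 = 6, A[1][1] + B[1][0] = -4 + -1 = -5) = -5 (attained at k = 1)
  C[1][1] = min over k of (A[1][0] + B[0][1] = 10 + 3 = 13, A[1][1] + B[1][1] = -4 + 8 = 4) = 4 (attained at k = 1)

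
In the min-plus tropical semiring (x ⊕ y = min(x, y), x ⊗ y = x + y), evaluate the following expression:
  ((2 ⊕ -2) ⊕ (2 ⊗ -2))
((2 ⊕ -2) ⊕ (2 ⊗ -2)) = -2

Expand innermost to outermost. Recall ⊕ takes the minimum of its arguments and ⊗ takes their sum. Working out the expression ((2 ⊕ -2) ⊕ (2 ⊗ -2)) gives -2.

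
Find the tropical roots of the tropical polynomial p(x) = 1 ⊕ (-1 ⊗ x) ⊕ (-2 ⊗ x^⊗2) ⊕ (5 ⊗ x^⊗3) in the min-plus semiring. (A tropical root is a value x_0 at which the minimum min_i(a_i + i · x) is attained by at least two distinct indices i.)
Roots: {-7, 1, 2}

Each tropical root is a break point of the lower envelope of the lines y = a_i + i · x (there are 4 lines, with slopes 0, 1, ..., 3). Only the lines that attain the minimum somewhere contribute to roots; other lines are dominated. Here the surviving (envelope) indices are i = 3, i = 2, i = 1, i = 0.
Intersections between consecutive envelope lines give the roots: for adjacent envelope indices i < j the intersection is x = (a_i − a_j) / (j − i). Reading off the sorted break points: {-7, 1, 2}.
Verification: at each break x_0, at least two indices attain the minimum of min_i(a_i + i · x_0).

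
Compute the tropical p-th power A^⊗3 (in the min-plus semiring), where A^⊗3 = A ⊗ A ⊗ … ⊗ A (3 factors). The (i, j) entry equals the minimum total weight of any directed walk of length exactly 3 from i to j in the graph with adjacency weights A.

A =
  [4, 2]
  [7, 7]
A^⊗3 =
  [12, 10]
  [15, 13]

Each entry (A^⊗3)_ij equals the minimum over all length-3 walks i = v_0 → v_1 → … → v_3 = j of Σ_t A[v_t][v_{t+1}]. For example, for (i, j) = (0, 1) we minimise over 4 possible intermediate vertex sequences; the minimum is 10, attained along the walk 0 → 0 → 0 → 1.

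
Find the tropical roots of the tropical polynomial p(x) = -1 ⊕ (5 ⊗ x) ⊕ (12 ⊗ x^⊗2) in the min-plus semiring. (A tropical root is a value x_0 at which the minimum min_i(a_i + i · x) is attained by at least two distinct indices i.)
Roots: {-7, -6}

Each tropical root is a break point of the lower envelope of the lines y = a_i + i · x (there are 3 lines, with slopes 0, 1, ..., 2). Only the lines that attain the minimum somewhere contribute to roots; other lines are dominated. Here the surviving (envelope) indices are i = 2, i = 1, i = 0.
Intersections between consecutive envelope lines give the roots: for adjacent envelope indices i < j the intersection is x = (a_i − a_j) / (j − i). Reading off the sorted break points: {-7, -6}.
Verification: at each break x_0, at least two indices attain the minimum of min_i(a_i + i · x_0).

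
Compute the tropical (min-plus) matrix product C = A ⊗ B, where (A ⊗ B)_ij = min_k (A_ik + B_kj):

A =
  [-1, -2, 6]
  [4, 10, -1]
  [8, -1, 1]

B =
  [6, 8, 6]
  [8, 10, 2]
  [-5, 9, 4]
A ⊗ B =
  [1, 7, 0]
  [-6, 8, 3]
  [-4, 9, 1]

Apply the min-plus product entry-by-entry:
  C[0][0] = min over k of (A[0][0] + B[0][0] = -1 + 6 = 5, A[0][1] + B[1][0] = -2 + 8 = 6, A[0][2] + B[2][0] = 6 + -5 = 1) = 1 (attained at k = 2)
  C[0][1] = min over k of (A[0][0] + B[0][1] = -1 + 8 = 7, A[0][1] + B[1][1] = -2 + 10 = 8, A[0][2] + B[2][1] = 6 + 9 = 15) = 7 (attained at k = 0)
  C[0][2] = min over k of (A[0][0] + B[0][2] = -1 + 6 = 5, A[0][1] + B[1][2] = -2 + 2 = 0, A[0][2] + B[2][2] = 6 + 4 = 10) = 0 (attained at k = 1)
  C[1][0] = min over k of (A[1][0] + B[0][0] = 4 + 6 = 10, A[1][1] + B[1][0] = 10 + 8 = 18, A[1][2] + B[2][0] = -1 + -5 = -6) = -6 (attained at k = 2)
  C[1][1] = min over k of (A[1][0] + B[0][1] = 4 + 8 = 12, A[1][1] + B[1][1] = 10 + 10 = 20, A[1][2] + B[2][1] = -1 + 9 = 8) = 8 (attained at k = 2)
  C[1][2] = min over k of (A[1][0] + B[0][2] = 4 + 6 = 10, A[1][1] + B[1][2] = 10 + 2 = 12, A[1][2] + B[2][2] = -1 + 4 = 3) = 3 (attained at k = 2)
  C[2][0] = min over k of (A[2][0] + B[0][0] = 8 + 6 = 14, A[2][1] + B[1][0] = -1 + 8 = 7, A[2][2] + B[2][0] = 1 + -5 = -4) = -4 (attained at k = 2)
  C[2][1] = min over k of (A[2][0] + B[0][1] = 8 + 8 = 16, A[2][1] + B[1][1] = -1 + 10 = 9, A[2][2] + B[2][1] = 1 + 9 = 10) = 9 (attained at k = 1)
  C[2][2] = min over k of (A[2][0] + B[0][2] = 8 + 6 = 14, A[2][1] + B[1][2] = -1 + 2 = 1, A[2][2] + B[2][2] = 1 + 4 = 5) = 1 (attained at k = 1)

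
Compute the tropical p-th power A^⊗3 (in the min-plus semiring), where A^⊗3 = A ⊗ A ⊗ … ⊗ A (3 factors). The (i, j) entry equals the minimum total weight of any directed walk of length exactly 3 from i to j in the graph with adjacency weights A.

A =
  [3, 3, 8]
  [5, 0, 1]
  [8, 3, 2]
A^⊗3 =
  [8, 3, 4]
  [5, 0, 1]
  [8, 3, 4]

Each entry (A^⊗3)_ij equals the minimum over all length-3 walks i = v_0 → v_1 → … → v_3 = j of Σ_t A[v_t][v_{t+1}]. For example, for (i, j) = (0, 2) we minimise over 9 possible intermediate vertex sequences; the minimum is 4, attained along the walk 0 → 1 → 1 → 2.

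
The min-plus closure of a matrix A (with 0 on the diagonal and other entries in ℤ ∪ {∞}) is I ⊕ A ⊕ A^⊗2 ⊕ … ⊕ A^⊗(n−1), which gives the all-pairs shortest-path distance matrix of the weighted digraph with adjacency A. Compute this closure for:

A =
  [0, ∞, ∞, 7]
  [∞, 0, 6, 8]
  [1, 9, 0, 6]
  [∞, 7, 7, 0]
Closure =
  [0, 14, 14, 7]
  [7, 0, 6, 8]
  [1, 9, 0, 6]
  [8, 7, 7, 0]

This is the Floyd-Warshall all-pairs shortest-path computation. For each intermediate vertex k = 0, 1, …, 3, update dist[i][j] ← min(dist[i][j], dist[i][k] + dist[k][j]). The final matrix gives, for each (i, j), the minimum total weight of any directed path from i to j (possibly empty when i = j).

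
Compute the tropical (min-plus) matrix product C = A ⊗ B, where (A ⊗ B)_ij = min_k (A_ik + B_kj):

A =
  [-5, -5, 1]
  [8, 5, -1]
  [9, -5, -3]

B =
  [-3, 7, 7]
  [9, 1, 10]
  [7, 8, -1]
A ⊗ B =
  [-8, -4, 0]
  [5, 6, -2]
  [4, -4, -4]

Apply the min-plus product entry-by-entry:
  C[0][0] = min over k of (A[0][0] + B[0][0] = -5 + -3 = -8, A[0][1] + B[1][0] = -5 + 9 = 4, A[0][2] + B[2][0] = 1 + 7 = 8) = -8 (attained at k = 0)
  C[0][1] = min over k of (A[0][0] + B[0][1] = -5 + 7 = 2, A[0][1] + B[1][1] = -5 + 1 = -4, A[0][2] + B[2][1] = 1 + 8 = 9) = -4 (attained at k = 1)
  C[0][2] = min over k of (A[0][0] + B[0][2] = -5 + 7 = 2, A[0][1] + B[1][2] = -5 + 10 = 5, A[0][2] + B[2][2] = 1 + -1 = 0) = 0 (attained at k = 2)
  C[1][0] = min over k of (A[1][0] + B[0][0] = 8 + -3 = 5, A[1][1] + B[1][0] = 5 + 9 = 14, A[1][2] + B[2][0] = -1 + 7 = 6) = 5 (attained at k = 0)
  C[1][1] = min over k of (A[1][0] + B[0][1] = 8 + 7 = 15, A[1][1] + B[1][1] = 5 + 1 = 6, A[1][2] + B[2][1] = -1 + 8 = 7) = 6 (attained at k = 1)
  C[1][2] = min over k of (A[1][0] + B[0][2] = 8 + 7 = 15, A[1][1] + B[1][2] = 5 + 10 = 15, A[1][2] + B[2][2] = -1 + -1 = -2) = -2 (attained at k = 2)
  C[2][0] = min over k of (A[2][0] + B[0][0] = 9 + -3 = 6, A[2][1] + B[1][0] = -5 + 9 = 4, A[2][2] + B[2][0] = -3 + 7 = 4) = 4 (attained at k = 1)
  C[2][1] = min over k of (A[2][0] + B[0][1] = 9 + 7 = 16, A[2][1] + B[1][1] = -5 + 1 = -4, A[2][2] + B[2][1] = -3 + 8 = 5) = -4 (attained at k = 1)
  C[2][2] = min over k of (A[2][0] + B[0][2] = 9 + 7 = 16, A[2][1] + B[1][2] = -5 + 10 = 5, A[2][2] + B[2][2] = -3 + -1 = -4) = -4 (attained at k = 2)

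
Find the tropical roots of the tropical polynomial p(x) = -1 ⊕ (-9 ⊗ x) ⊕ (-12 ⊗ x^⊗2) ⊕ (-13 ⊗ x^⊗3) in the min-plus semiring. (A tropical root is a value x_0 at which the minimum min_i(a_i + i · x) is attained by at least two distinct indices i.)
Roots: {1, 3, 8}

Each tropical root is a break point of the lower envelope of the lines y = a_i + i · x (there are 4 lines, with slopes 0, 1, ..., 3). Only the lines that attain the minimum somewhere contribute to roots; other lines are dominated. Here the surviving (envelope) indices are i = 3, i = 2, i = 1, i = 0.
Intersections between consecutive envelope lines give the roots: for adjacent envelope indices i < j the intersection is x = (a_i − a_j) / (j − i). Reading off the sorted break points: {1, 3, 8}.
Verification: at each break x_0, at least two indices attain the minimum of min_i(a_i + i · x_0).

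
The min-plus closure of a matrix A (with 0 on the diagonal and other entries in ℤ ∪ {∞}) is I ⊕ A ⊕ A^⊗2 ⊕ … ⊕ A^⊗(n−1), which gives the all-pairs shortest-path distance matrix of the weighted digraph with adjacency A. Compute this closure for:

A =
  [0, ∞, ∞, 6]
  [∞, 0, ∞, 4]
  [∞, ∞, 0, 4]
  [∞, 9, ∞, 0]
Closure =
  [0, 15, ∞, 6]
  [∞, 0, ∞, 4]
  [∞, 13, 0, 4]
  [∞, 9, ∞, 0]

This is the Floyd-Warshall all-pairs shortest-path computation. For each intermediate vertex k = 0, 1, …, 3, update dist[i][j] ← min(dist[i][j], dist[i][k] + dist[k][j]). The final matrix gives, for each (i, j), the minimum total weight of any directed path from i to j (possibly empty when i = j).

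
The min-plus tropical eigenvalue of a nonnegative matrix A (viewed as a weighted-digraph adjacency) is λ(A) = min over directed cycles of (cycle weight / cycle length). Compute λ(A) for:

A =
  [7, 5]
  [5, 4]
λ(A) = 4

Enumerate directed cycles and compute their means (weight / length). Sample:
  cycle 0 → 0: weight = 7, length = 1, mean = 7/1 ≈ 7.000
  cycle 1 → 1: weight = 4, length = 1, mean = 4/1 ≈ 4.000
  cycle 0 → 1 → 0: weight = 10, length = 2, mean = 10/2 ≈ 5.000
  cycle 1 → 0 → 1: weight = 10, length = 2, mean = 10/2 ≈ 5.000
Minimum mean = 4.000, attained e.g. along the cycle 1 → 1 with weight 4 and length 1. So λ(A) = 4/1 = 4.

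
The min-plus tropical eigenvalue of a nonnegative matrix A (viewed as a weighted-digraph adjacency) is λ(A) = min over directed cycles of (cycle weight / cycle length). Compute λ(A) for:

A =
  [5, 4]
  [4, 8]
λ(A) = 4

Enumerate directed cycles and compute their means (weight / length). Sample:
  cycle 0 → 0: weight = 5, length = 1, mean = 5/1 ≈ 5.000
  cycle 1 → 1: weight = 8, length = 1, mean = 8/1 ≈ 8.000
  cycle 0 → 1 → 0: weight = 8, length = 2, mean = 8/2 ≈ 4.000
  cycle 1 → 0 → 1: weight = 8, length = 2, mean = 8/2 ≈ 4.000
Minimum mean = 4.000, attained e.g. along the cycle 0 → 1 → 0 with weight 8 and length 2. So λ(A) = 8/2 = 4.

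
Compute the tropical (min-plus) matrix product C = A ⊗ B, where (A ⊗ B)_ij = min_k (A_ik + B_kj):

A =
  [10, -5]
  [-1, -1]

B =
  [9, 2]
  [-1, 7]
A ⊗ B =
  [-6, 2]
  [-2, 1]

Apply the min-plus product entry-by-entry:
  C[0][0] = min over k of (A[0][0] + B[0][0] = 10 + 9 = 19, A[0][1] + B[1][0] = -5 + -1 = -6) = -6 (attained at k = 1)
  C[0][1] = min over k of (A[0][0] + B[0][1] = 10 + 2 = 12, A[0][1] + B[1][1] = -5 + 7 = 2) = 2 (attained at k = 1)
  C[1][0] = min over k of (A[1][0] + B[0][0] = -1 + 9 = 8, A[1][1] + B[1][0] = -1 + -1 = -2) = -2 (attained at k = 1)
  C[1][1] = min over k of (A[1][0] + B[0][1] = -1 + 2 = 1, A[1][1] + B[1][1] = -1 + 7 = 6) = 1 (attained at k = 0)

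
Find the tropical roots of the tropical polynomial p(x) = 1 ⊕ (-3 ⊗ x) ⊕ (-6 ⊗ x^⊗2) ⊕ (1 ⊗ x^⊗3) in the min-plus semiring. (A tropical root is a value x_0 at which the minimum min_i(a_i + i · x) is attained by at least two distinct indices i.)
Roots: {-7, 3, 4}

Each tropical root is a break point of the lower envelope of the lines y = a_i + i · x (there are 4 lines, with slopes 0, 1, ..., 3). Only the lines that attain the minimum somewhere contribute to roots; other lines are dominated. Here the surviving (envelope) indices are i = 3, i = 2, i = 1, i = 0.
Intersections between consecutive envelope lines give the roots: for adjacent envelope indices i < j the intersection is x = (a_i − a_j) / (j − i). Reading off the sorted break points: {-7, 3, 4}.
Verification: at each break x_0, at least two indices attain the minimum of min_i(a_i + i · x_0).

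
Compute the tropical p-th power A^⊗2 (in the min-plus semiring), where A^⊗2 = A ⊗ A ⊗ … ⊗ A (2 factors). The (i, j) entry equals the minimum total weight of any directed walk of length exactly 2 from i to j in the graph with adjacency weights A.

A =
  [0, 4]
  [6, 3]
A^⊗2 =
  [0, 4]
  [6, 6]

Each entry (A^⊗2)_ij equals the minimum over all length-2 walks i = v_0 → v_1 → … → v_2 = j of Σ_t A[v_t][v_{t+1}]. For example, for (i, j) = (0, 1) we minimise over 2 possible intermediate vertex sequences; the minimum is 4, attained along the walk 0 → 0 → 1.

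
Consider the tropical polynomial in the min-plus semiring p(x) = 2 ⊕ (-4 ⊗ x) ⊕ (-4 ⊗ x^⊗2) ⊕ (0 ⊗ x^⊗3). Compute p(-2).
p(-2) = -8

A tropical monomial a ⊗ x^⊗i evaluates to a + i · x. Evaluating each term at x = -2:
  Term 0 contributes 2 + 0 · -2 = 2
  Term 1 contributes -4 + 1 · -2 = -6
  Term 2 contributes -4 + 2 · -2 = -8
  Term 3 contributes 0 + 3 · -2 = -6
p(-2) = ⊕ of these = min[2, -6, -8, -6] = -8.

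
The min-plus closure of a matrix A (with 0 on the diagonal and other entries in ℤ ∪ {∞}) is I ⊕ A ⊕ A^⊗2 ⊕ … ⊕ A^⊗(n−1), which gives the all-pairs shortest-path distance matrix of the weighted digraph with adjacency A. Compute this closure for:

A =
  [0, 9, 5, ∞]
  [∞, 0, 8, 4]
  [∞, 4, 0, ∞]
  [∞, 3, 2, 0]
Closure =
  [0, 9, 5, 13]
  [∞, 0, 6, 4]
  [∞, 4, 0, 8]
  [∞, 3, 2, 0]

This is the Floyd-Warshall all-pairs shortest-path computation. For each intermediate vertex k = 0, 1, …, 3, update dist[i][j] ← min(dist[i][j], dist[i][k] + dist[k][j]). The final matrix gives, for each (i, j), the minimum total weight of any directed path from i to j (possibly empty when i = j).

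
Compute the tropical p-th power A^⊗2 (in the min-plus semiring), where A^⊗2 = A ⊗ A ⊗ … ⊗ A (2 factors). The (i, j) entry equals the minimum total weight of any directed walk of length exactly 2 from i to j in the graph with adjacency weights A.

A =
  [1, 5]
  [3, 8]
A^⊗2 =
  [2, 6]
  [4, 8]

Each entry (A^⊗2)_ij equals the minimum over all length-2 walks i = v_0 → v_1 → … → v_2 = j of Σ_t A[v_t][v_{t+1}]. For example, for (i, j) = (0, 1) we minimise over 2 possible intermediate vertex sequences; the minimum is 6, attained along the walk 0 → 0 → 1.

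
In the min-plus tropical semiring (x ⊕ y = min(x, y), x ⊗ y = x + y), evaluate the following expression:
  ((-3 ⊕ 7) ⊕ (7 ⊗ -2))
((-3 ⊕ 7) ⊕ (7 ⊗ -2)) = -3

Expand innermost to outermost. Recall ⊕ takes the minimum of its arguments and ⊗ takes their sum. Working out the expression ((-3 ⊕ 7) ⊕ (7 ⊗ -2)) gives -3.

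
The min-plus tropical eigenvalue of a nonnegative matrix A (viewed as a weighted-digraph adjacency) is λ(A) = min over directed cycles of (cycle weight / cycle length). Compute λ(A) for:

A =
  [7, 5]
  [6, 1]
λ(A) = 1

Enumerate directed cycles and compute their means (weight / length). Sample:
  cycle 0 → 0: weight = 7, length = 1, mean = 7/1 ≈ 7.000
  cycle 1 → 1: weight = 1, length = 1, mean = 1/1 ≈ 1.000
  cycle 0 → 1 → 0: weight = 11, length = 2, mean = 11/2 ≈ 5.500
  cycle 1 → 0 → 1: weight = 11, length = 2, mean = 11/2 ≈ 5.500
Minimum mean = 1.000, attained e.g. along the cycle 1 → 1 with weight 1 and length 1. So λ(A) = 1/1 = 1.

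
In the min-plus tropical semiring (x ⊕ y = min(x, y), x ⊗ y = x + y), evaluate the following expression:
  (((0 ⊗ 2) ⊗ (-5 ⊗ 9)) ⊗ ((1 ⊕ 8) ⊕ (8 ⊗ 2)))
(((0 ⊗ 2) ⊗ (-5 ⊗ 9)) ⊗ ((1 ⊕ 8) ⊕ (8 ⊗ 2))) = 7

Expand innermost to outermost. Recall ⊕ takes the minimum of its arguments and ⊗ takes their sum. Working out the expression (((0 ⊗ 2) ⊗ (-5 ⊗ 9)) ⊗ ((1 ⊕ 8) ⊕ (8 ⊗ 2))) gives 7.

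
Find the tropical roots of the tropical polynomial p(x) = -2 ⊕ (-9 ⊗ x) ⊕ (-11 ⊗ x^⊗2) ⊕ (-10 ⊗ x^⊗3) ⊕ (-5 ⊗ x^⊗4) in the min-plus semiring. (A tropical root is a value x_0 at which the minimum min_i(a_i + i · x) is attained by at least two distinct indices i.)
Roots: {-5, -1, 2, 7}

Each tropical root is a break point of the lower envelope of the lines y = a_i + i · x (there are 5 lines, with slopes 0, 1, ..., 4). Only the lines that attain the minimum somewhere contribute to roots; other lines are dominated. Here the surviving (envelope) indices are i = 4, i = 3, i = 2, i = 1, i = 0.
Intersections between consecutive envelope lines give the roots: for adjacent envelope indices i < j the intersection is x = (a_i − a_j) / (j − i). Reading off the sorted break points: {-5, -1, 2, 7}.
Verification: at each break x_0, at least two indices attain the minimum of min_i(a_i + i · x_0).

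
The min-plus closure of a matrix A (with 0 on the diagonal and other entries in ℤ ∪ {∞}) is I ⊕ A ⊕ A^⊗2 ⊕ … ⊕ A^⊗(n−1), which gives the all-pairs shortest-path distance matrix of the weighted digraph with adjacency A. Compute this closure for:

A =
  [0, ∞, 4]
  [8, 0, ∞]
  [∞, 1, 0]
Closure =
  [0, 5, 4]
  [8, 0, 12]
  [9, 1, 0]

This is the Floyd-Warshall all-pairs shortest-path computation. For each intermediate vertex k = 0, 1, …, 2, update dist[i][j] ← min(dist[i][j], dist[i][k] + dist[k][j]). The final matrix gives, for each (i, j), the minimum total weight of any directed path from i to j (possibly empty when i = j).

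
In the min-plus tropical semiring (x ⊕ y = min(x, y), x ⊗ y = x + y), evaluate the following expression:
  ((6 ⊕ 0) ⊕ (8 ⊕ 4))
((6 ⊕ 0) ⊕ (8 ⊕ 4)) = 0

Expand innermost to outermost. Recall ⊕ takes the minimum of its arguments and ⊗ takes their sum. Working out the expression ((6 ⊕ 0) ⊕ (8 ⊕ 4)) gives 0.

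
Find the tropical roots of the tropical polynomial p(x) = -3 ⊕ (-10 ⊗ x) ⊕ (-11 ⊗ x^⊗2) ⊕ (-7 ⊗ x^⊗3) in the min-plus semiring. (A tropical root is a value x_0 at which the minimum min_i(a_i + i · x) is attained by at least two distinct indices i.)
Roots: {-4, 1, 7}

Each tropical root is a break point of the lower envelope of the lines y = a_i + i · x (there are 4 lines, with slopes 0, 1, ..., 3). Only the lines that attain the minimum somewhere contribute to roots; other lines are dominated. Here the surviving (envelope) indices are i = 3, i = 2, i = 1, i = 0.
Intersections between consecutive envelope lines give the roots: for adjacent envelope indices i < j the intersection is x = (a_i − a_j) / (j − i). Reading off the sorted break points: {-4, 1, 7}.
Verification: at each break x_0, at least two indices attain the minimum of min_i(a_i + i · x_0).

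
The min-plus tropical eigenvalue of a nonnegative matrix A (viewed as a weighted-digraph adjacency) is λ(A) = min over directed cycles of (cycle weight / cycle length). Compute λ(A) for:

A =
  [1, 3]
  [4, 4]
λ(A) = 1

Enumerate directed cycles and compute their means (weight / length). Sample:
  cycle 0 → 0: weight = 1, length = 1, mean = 1/1 ≈ 1.000
  cycle 1 → 1: weight = 4, length = 1, mean = 4/1 ≈ 4.000
  cycle 0 → 1 → 0: weight = 7, length = 2, mean = 7/2 ≈ 3.500
  cycle 1 → 0 → 1: weight = 7, length = 2, mean = 7/2 ≈ 3.500
Minimum mean = 1.000, attained e.g. along the cycle 0 → 0 with weight 1 and length 1. So λ(A) = 1/1 = 1.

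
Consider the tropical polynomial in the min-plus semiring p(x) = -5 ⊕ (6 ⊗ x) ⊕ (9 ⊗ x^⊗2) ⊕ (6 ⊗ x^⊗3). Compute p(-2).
p(-2) = -5

A tropical monomial a ⊗ x^⊗i evaluates to a + i · x. Evaluating each term at x = -2:
  Term 0 contributes -5 + 0 · -2 = -5
  Term 1 contributes 6 + 1 · -2 = 4
  Term 2 contributes 9 + 2 · -2 = 5
  Term 3 contributes 6 + 3 · -2 = 0
p(-2) = ⊕ of these = min[-5, 4, 5, 0] = -5.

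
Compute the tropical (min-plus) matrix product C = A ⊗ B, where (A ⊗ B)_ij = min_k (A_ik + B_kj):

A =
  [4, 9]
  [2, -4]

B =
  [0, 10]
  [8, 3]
A ⊗ B =
  [4, 12]
  [2, -1]

Apply the min-plus product entry-by-entry:
  C[0][0] = min over k of (A[0][0] + B[0][0] = 4 + 0 = 4, A[0][1] + B[1][0] = 9 + 8 = 17) = 4 (attained at k = 0)
  C[0][1] = min over k of (A[0][0] + B[0][1] = 4 + 10 = 14, A[0][1] + B[1][1] = 9 + 3 = 12) = 12 (attained at k = 1)
  C[1][0] = min over k of (A[1][0] + B[0][0] = 2 + 0 = 2, A[1][1] + B[1][0] = -4 + 8 = 4) = 2 (attained at k = 0)
  C[1][1] = min over k of (A[1][0] + B[0][1] = 2 + 10 = 12, A[1][1] + B[1][1] = -4 + 3 = -1) = -1 (attained at k = 1)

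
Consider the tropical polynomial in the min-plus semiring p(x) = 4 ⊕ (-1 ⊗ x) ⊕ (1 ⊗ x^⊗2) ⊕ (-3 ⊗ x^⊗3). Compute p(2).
p(2) = 1

A tropical monomial a ⊗ x^⊗i evaluates to a + i · x. Evaluating each term at x = 2:
  Term 0 contributes 4 + 0 · 2 = 4
  Term 1 contributes -1 + 1 · 2 = 1
  Term 2 contributes 1 + 2 · 2 = 5
  Term 3 contributes -3 + 3 · 2 = 3
p(2) = ⊕ of these = min[4, 1, 5, 3] = 1.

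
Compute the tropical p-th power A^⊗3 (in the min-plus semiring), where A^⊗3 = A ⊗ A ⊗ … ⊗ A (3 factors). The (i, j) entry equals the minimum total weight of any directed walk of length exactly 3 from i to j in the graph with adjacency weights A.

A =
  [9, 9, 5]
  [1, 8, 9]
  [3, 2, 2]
A^⊗3 =
  [8, 9, 9]
  [9, 8, 8]
  [5, 6, 6]

Each entry (A^⊗3)_ij equals the minimum over all length-3 walks i = v_0 → v_1 → … → v_3 = j of Σ_t A[v_t][v_{t+1}]. For example, for (i, j) = (0, 2) we minimise over 9 possible intermediate vertex sequences; the minimum is 9, attained along the walk 0 → 2 → 2 → 2.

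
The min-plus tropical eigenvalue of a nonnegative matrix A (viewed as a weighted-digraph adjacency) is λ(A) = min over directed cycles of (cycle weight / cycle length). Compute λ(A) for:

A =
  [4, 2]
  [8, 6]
λ(A) = 4

Enumerate directed cycles and compute their means (weight / length). Sample:
  cycle 0 → 0: weight = 4, length = 1, mean = 4/1 ≈ 4.000
  cycle 1 → 1: weight = 6, length = 1, mean = 6/1 ≈ 6.000
  cycle 0 → 1 → 0: weight = 10, length = 2, mean = 10/2 ≈ 5.000
  cycle 1 → 0 → 1: weight = 10, length = 2, mean = 10/2 ≈ 5.000
Minimum mean = 4.000, attained e.g. along the cycle 0 → 0 with weight 4 and length 1. So λ(A) = 4/1 = 4.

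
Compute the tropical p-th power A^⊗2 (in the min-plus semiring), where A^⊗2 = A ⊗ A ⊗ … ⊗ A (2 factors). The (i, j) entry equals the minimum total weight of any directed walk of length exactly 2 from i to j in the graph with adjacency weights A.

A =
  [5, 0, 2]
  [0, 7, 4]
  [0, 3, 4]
A^⊗2 =
  [0, 5, 4]
  [4, 0, 2]
  [3, 0, 2]

Each entry (A^⊗2)_ij equals the minimum over all length-2 walks i = v_0 → v_1 → … → v_2 = j of Σ_t A[v_t][v_{t+1}]. For example, for (i, j) = (0, 2) we minimise over 3 possible intermediate vertex sequences; the minimum is 4, attained along the walk 0 → 1 → 2.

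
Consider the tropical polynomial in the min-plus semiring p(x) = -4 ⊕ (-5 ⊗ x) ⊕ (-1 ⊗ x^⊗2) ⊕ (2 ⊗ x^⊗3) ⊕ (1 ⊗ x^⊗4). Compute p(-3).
p(-3) = -11

A tropical monomial a ⊗ x^⊗i evaluates to a + i · x. Evaluating each term at x = -3:
  Term 0 contributes -4 + 0 · -3 = -4
  Term 1 contributes -5 + 1 · -3 = -8
  Term 2 contributes -1 + 2 · -3 = -7
  Term 3 contributes 2 + 3 · -3 = -7
  Term 4 contributes 1 + 4 · -3 = -11
p(-3) = ⊕ of these = min[-4, -8, -7, -7, -11] = -11.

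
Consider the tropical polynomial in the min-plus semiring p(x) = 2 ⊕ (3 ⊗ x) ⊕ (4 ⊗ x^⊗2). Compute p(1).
p(1) = 2

A tropical monomial a ⊗ x^⊗i evaluates to a + i · x. Evaluating each term at x = 1:
  Term 0 contributes 2 + 0 · 1 = 2
  Term 1 contributes 3 + 1 · 1 = 4
  Term 2 contributes 4 + 2 · 1 = 6
p(1) = ⊕ of these = min[2, 4, 6] = 2.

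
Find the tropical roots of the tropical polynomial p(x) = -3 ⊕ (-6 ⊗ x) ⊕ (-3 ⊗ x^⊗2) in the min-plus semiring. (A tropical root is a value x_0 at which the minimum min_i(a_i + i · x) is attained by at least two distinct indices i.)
Roots: {-3, 3}

Each tropical root is a break point of the lower envelope of the lines y = a_i + i · x (there are 3 lines, with slopes 0, 1, ..., 2). Only the lines that attain the minimum somewhere contribute to roots; other lines are dominated. Here the surviving (envelope) indices are i = 2, i = 1, i = 0.
Intersections between consecutive envelope lines give the roots: for adjacent envelope indices i < j the intersection is x = (a_i − a_j) / (j − i). Reading off the sorted break points: {-3, 3}.
Verification: at each break x_0, at least two indices attain the minimum of min_i(a_i + i · x_0).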